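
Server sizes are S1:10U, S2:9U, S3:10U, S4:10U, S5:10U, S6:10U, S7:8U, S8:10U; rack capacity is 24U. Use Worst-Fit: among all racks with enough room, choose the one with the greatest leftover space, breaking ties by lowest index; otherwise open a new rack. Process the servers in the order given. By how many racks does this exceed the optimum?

Worst-Fit: [10,9] [10,10] [10,10] [8,10] → 4 racks.
Total size 77U; any packing needs at least ⌈77/24⌉ = 4 racks.
So 4 is already optimal.

0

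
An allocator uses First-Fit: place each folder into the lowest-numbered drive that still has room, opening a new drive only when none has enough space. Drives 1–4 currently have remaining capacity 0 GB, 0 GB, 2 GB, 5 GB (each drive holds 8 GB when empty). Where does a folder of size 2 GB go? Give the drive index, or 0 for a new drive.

3

Drives with room: drive 3 (2 GB), drive 4 (5 GB).
The first with room is drive 3.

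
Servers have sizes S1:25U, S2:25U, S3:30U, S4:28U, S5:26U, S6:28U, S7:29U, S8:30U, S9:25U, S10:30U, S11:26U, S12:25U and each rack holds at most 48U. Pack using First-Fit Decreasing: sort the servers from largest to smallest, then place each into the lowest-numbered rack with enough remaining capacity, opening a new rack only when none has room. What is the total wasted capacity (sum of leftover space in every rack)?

Sorted descending: 30, 30, 30, 29, 28, 28, 26, 26, 25, 25, 25, 25.
rack 1: place 30U, 18U left
rack 2: place 30U, 18U left
rack 3: place 30U, 18U left
rack 4: place 29U, 19U left
rack 5: place 28U, 20U left
rack 6: place 28U, 20U left
rack 7: place 26U, 22U left
rack 8: place 26U, 22U left
rack 9: place 25U, 23U left
rack 10: place 25U, 23U left
rack 11: place 25U, 23U left
rack 12: place 25U, 23U left
12 racks × 48U = 576U; used 327U; unused 249U.

249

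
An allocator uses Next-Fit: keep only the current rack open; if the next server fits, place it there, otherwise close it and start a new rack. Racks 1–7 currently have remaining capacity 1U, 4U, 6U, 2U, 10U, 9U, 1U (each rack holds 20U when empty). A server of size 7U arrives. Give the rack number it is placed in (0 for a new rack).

0

Next-Fit only looks at rack 7, which has 1U free.
7U does not fit, so a new rack is opened.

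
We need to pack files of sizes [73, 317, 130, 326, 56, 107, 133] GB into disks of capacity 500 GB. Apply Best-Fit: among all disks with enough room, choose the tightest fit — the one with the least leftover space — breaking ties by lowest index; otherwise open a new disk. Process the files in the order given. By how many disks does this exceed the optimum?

Best-Fit: [73,317,56] [130,326] [107,133] → 3 disks.
Total size 1142 GB; any packing needs at least ⌈1142/500⌉ = 3 disks.
So 3 is already optimal.

0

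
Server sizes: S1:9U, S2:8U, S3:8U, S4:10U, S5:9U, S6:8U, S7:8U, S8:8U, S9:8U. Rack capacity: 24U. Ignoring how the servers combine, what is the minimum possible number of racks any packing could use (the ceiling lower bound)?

4

Total size = 9 + 8 + 8 + 10 + 9 + 8 + 8 + 8 + 8 = 76U.
⌈76 / 24⌉ = 4.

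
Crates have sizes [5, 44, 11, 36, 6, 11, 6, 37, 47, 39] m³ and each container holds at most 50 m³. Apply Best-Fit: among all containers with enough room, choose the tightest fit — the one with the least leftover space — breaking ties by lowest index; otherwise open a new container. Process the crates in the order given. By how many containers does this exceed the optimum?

Best-Fit: [5,44] [11,36] [6,11,6] [37] [47] [39] → 6 containers.
Total size 242 m³; any packing needs at least ⌈242/50⌉ = 5 containers.
An optimal packing achieves that bound: [47] [44,6] [39,11] [37,11] [36,6,5] → 5 containers.
Excess: 6 − 5 = 1.

1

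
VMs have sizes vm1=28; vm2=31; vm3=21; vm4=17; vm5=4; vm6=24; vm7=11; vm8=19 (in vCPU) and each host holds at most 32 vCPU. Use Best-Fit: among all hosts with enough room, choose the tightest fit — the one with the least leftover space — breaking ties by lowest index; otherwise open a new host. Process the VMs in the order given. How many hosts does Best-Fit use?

vm1 (28 vCPU) → host 1 (remaining 4 vCPU)
vm2 (31 vCPU) → host 2 (remaining 1 vCPU)
vm3 (21 vCPU) → host 3 (remaining 11 vCPU)
vm4 (17 vCPU) → host 4 (remaining 15 vCPU)
vm5 (4 vCPU) → host 1 (remaining 0 vCPU)
vm6 (24 vCPU) → host 5 (remaining 8 vCPU)
vm7 (11 vCPU) → host 3 (remaining 0 vCPU)
vm8 (19 vCPU) → host 6 (remaining 13 vCPU)

6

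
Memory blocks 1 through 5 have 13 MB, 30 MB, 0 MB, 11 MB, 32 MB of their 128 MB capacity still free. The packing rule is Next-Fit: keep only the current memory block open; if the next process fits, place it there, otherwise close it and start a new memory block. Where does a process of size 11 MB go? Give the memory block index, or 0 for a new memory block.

Next-Fit only looks at memory block 5, which has 32 MB free.
11 MB fits there.

5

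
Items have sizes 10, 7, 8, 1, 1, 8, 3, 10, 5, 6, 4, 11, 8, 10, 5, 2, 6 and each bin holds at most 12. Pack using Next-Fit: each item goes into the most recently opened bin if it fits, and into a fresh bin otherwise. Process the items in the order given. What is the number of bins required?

12 bins

Put 10 in bin 1; 2 remain.
Put 7 in bin 2; 5 remain.
Put 8 in bin 3; 4 remain.
Put 1 in bin 3; 3 remain.
Put 1 in bin 3; 2 remain.
Put 8 in bin 4; 4 remain.
Put 3 in bin 4; 1 remain.
Put 10 in bin 5; 2 remain.
Put 5 in bin 6; 7 remain.
Put 6 in bin 6; 1 remain.
Put 4 in bin 7; 8 remain.
Put 11 in bin 8; 1 remain.
Put 8 in bin 9; 4 remain.
Put 10 in bin 10; 2 remain.
Put 5 in bin 11; 7 remain.
Put 2 in bin 11; 5 remain.
Put 6 in bin 12; 6 remain.
Final bins: [10] [7] [8,1,1] [8,3] [10] [5,6] [4] [11] [8] [10] [5,2] [6].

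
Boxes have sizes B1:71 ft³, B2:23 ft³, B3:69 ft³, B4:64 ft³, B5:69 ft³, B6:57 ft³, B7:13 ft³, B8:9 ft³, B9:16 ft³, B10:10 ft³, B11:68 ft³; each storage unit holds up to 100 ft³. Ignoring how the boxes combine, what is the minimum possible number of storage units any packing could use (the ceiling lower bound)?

Total size = 71 + 23 + 69 + 64 + 69 + 57 + 13 + 9 + 16 + 10 + 68 = 469 ft³.
⌈469 / 100⌉ = 5.

5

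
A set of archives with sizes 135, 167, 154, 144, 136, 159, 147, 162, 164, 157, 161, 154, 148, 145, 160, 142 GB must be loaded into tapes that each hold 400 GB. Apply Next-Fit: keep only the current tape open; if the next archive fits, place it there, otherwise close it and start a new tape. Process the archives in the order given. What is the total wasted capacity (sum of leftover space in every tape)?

Put 135 GB in tape 1; 265 GB remain.
Put 167 GB in tape 1; 98 GB remain.
Put 154 GB in tape 2; 246 GB remain.
Put 144 GB in tape 2; 102 GB remain.
Put 136 GB in tape 3; 264 GB remain.
Put 159 GB in tape 3; 105 GB remain.
Put 147 GB in tape 4; 253 GB remain.
Put 162 GB in tape 4; 91 GB remain.
Put 164 GB in tape 5; 236 GB remain.
Put 157 GB in tape 5; 79 GB remain.
Put 161 GB in tape 6; 239 GB remain.
Put 154 GB in tape 6; 85 GB remain.
Put 148 GB in tape 7; 252 GB remain.
Put 145 GB in tape 7; 107 GB remain.
Put 160 GB in tape 8; 240 GB remain.
Put 142 GB in tape 8; 98 GB remain.
8 tapes × 400 GB = 3200 GB; used 2435 GB; unused 765 GB.

765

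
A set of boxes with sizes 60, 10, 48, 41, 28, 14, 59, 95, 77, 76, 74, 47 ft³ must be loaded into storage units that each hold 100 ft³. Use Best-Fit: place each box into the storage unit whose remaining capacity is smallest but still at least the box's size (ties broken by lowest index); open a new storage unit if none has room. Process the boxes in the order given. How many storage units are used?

storage unit 1: place 60 ft³, 40 ft³ left
storage unit 1: place 10 ft³, 30 ft³ left
storage unit 2: place 48 ft³, 52 ft³ left
storage unit 2: place 41 ft³, 11 ft³ left
storage unit 1: place 28 ft³, 2 ft³ left
storage unit 3: place 14 ft³, 86 ft³ left
storage unit 3: place 59 ft³, 27 ft³ left
storage unit 4: place 95 ft³, 5 ft³ left
storage unit 5: place 77 ft³, 23 ft³ left
storage unit 6: place 76 ft³, 24 ft³ left
storage unit 7: place 74 ft³, 26 ft³ left
storage unit 8: place 47 ft³, 53 ft³ left

8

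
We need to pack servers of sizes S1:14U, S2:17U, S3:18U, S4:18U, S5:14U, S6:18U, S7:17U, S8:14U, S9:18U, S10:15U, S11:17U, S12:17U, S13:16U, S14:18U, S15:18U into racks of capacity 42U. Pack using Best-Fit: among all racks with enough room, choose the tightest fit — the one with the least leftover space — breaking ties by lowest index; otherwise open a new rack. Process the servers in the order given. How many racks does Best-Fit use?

8

S1 (14U) → rack 1 (remaining 28U)
S2 (17U) → rack 1 (remaining 11U)
S3 (18U) → rack 2 (remaining 24U)
S4 (18U) → rack 2 (remaining 6U)
S5 (14U) → rack 3 (remaining 28U)
S6 (18U) → rack 3 (remaining 10U)
S7 (17U) → rack 4 (remaining 25U)
S8 (14U) → rack 4 (remaining 11U)
S9 (18U) → rack 5 (remaining 24U)
S10 (15U) → rack 5 (remaining 9U)
S11 (17U) → rack 6 (remaining 25U)
S12 (17U) → rack 6 (remaining 8U)
S13 (16U) → rack 7 (remaining 26U)
S14 (18U) → rack 7 (remaining 8U)
S15 (18U) → rack 8 (remaining 24U)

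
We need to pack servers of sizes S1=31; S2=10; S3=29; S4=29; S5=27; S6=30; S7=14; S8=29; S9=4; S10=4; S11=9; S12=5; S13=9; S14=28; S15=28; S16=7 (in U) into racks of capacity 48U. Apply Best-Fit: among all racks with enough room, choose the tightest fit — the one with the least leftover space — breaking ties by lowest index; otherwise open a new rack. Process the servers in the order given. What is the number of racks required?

S1 (31U) → rack 1 (remaining 17U)
S2 (10U) → rack 1 (remaining 7U)
S3 (29U) → rack 2 (remaining 19U)
S4 (29U) → rack 3 (remaining 19U)
S5 (27U) → rack 4 (remaining 21U)
S6 (30U) → rack 5 (remaining 18U)
S7 (14U) → rack 5 (remaining 4U)
S8 (29U) → rack 6 (remaining 19U)
S9 (4U) → rack 5 (remaining 0U)
S10 (4U) → rack 1 (remaining 3U)
S11 (9U) → rack 2 (remaining 10U)
S12 (5U) → rack 2 (remaining 5U)
S13 (9U) → rack 3 (remaining 10U)
S14 (28U) → rack 7 (remaining 20U)
S15 (28U) → rack 8 (remaining 20U)
S16 (7U) → rack 3 (remaining 3U)
Final racks: [31,10,4] [29,9,5] [29,9,7] [27] [30,14,4] [29] [28] [28].

8 racks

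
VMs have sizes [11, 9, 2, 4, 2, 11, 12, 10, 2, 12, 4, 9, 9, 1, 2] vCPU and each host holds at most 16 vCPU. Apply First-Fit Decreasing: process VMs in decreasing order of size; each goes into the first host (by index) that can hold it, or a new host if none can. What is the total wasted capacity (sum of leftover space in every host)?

28

Sorted descending: 12, 12, 11, 11, 10, 9, 9, 9, 4, 4, 2, 2, 2, 2, 1.
12 vCPU → host 1 (remaining 4 vCPU)
12 vCPU → host 2 (remaining 4 vCPU)
11 vCPU → host 3 (remaining 5 vCPU)
11 vCPU → host 4 (remaining 5 vCPU)
10 vCPU → host 5 (remaining 6 vCPU)
9 vCPU → host 6 (remaining 7 vCPU)
9 vCPU → host 7 (remaining 7 vCPU)
9 vCPU → host 8 (remaining 7 vCPU)
4 vCPU → host 1 (remaining 0 vCPU)
4 vCPU → host 2 (remaining 0 vCPU)
2 vCPU → host 3 (remaining 3 vCPU)
2 vCPU → host 3 (remaining 1 vCPU)
2 vCPU → host 4 (remaining 3 vCPU)
2 vCPU → host 4 (remaining 1 vCPU)
1 vCPU → host 3 (remaining 0 vCPU)
8 hosts × 16 vCPU = 128 vCPU; used 100 vCPU; unused 28 vCPU.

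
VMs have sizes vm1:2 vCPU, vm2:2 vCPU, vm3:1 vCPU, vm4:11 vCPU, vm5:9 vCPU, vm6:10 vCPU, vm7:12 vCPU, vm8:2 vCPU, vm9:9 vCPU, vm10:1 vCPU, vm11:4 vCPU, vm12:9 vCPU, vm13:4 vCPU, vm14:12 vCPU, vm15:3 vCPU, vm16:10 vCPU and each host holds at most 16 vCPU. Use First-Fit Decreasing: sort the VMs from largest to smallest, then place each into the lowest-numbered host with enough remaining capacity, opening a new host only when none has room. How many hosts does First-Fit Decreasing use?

Sorted descending: 12, 12, 11, 10, 10, 9, 9, 9, 4, 4, 3, 2, 2, 2, 1, 1.
host 1: place 12 vCPU, 4 vCPU left
host 2: place 12 vCPU, 4 vCPU left
host 3: place 11 vCPU, 5 vCPU left
host 4: place 10 vCPU, 6 vCPU left
host 5: place 10 vCPU, 6 vCPU left
host 6: place 9 vCPU, 7 vCPU left
host 7: place 9 vCPU, 7 vCPU left
host 8: place 9 vCPU, 7 vCPU left
host 1: place 4 vCPU, 0 vCPU left
host 2: place 4 vCPU, 0 vCPU left
host 3: place 3 vCPU, 2 vCPU left
host 3: place 2 vCPU, 0 vCPU left
host 4: place 2 vCPU, 4 vCPU left
host 4: place 2 vCPU, 2 vCPU left
host 4: place 1 vCPU, 1 vCPU left
host 4: place 1 vCPU, 0 vCPU left

8 hosts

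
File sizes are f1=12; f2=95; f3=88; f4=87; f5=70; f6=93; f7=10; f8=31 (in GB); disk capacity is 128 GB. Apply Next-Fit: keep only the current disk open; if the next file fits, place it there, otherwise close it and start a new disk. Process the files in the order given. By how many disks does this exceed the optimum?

Next-Fit: [12,95] [88] [87] [70] [93,10] [31] → 6 disks.
5 files exceed 64 GB (half the capacity), and no two of those can share a disk, so at least 5 disks are needed.
An optimal packing achieves that bound: [95,31] [93,12,10] [88] [87] [70] → 5 disks.
Excess: 6 − 5 = 1.

1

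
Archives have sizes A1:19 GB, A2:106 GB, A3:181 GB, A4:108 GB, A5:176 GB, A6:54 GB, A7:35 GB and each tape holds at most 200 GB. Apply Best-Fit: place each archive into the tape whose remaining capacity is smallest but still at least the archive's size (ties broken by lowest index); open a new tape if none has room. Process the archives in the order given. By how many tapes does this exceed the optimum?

Best-Fit: [19,106,54] [181] [108,35] [176] → 4 tapes.
Total size 679 GB; any packing needs at least ⌈679/200⌉ = 4 tapes.
So 4 is already optimal.

0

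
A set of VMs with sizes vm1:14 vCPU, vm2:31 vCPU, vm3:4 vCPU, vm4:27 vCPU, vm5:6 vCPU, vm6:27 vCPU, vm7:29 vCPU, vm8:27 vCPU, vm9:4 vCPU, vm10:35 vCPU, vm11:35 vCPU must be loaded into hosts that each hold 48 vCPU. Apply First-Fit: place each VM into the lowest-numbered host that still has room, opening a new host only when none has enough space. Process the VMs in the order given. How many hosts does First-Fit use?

7

vm1 (14 vCPU) → host 1 (remaining 34 vCPU)
vm2 (31 vCPU) → host 1 (remaining 3 vCPU)
vm3 (4 vCPU) → host 2 (remaining 44 vCPU)
vm4 (27 vCPU) → host 2 (remaining 17 vCPU)
vm5 (6 vCPU) → host 2 (remaining 11 vCPU)
vm6 (27 vCPU) → host 3 (remaining 21 vCPU)
vm7 (29 vCPU) → host 4 (remaining 19 vCPU)
vm8 (27 vCPU) → host 5 (remaining 21 vCPU)
vm9 (4 vCPU) → host 2 (remaining 7 vCPU)
vm10 (35 vCPU) → host 6 (remaining 13 vCPU)
vm11 (35 vCPU) → host 7 (remaining 13 vCPU)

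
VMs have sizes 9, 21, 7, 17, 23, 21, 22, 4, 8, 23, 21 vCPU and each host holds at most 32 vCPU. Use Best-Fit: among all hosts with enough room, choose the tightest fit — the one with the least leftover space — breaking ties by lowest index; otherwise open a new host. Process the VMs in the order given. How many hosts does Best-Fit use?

7

Put 9 vCPU in host 1; 23 vCPU remain.
Put 21 vCPU in host 1; 2 vCPU remain.
Put 7 vCPU in host 2; 25 vCPU remain.
Put 17 vCPU in host 2; 8 vCPU remain.
Put 23 vCPU in host 3; 9 vCPU remain.
Put 21 vCPU in host 4; 11 vCPU remain.
Put 22 vCPU in host 5; 10 vCPU remain.
Put 4 vCPU in host 2; 4 vCPU remain.
Put 8 vCPU in host 3; 1 vCPU remain.
Put 23 vCPU in host 6; 9 vCPU remain.
Put 21 vCPU in host 7; 11 vCPU remain.
Final hosts: [9,21] [7,17,4] [23,8] [21] [22] [23] [21].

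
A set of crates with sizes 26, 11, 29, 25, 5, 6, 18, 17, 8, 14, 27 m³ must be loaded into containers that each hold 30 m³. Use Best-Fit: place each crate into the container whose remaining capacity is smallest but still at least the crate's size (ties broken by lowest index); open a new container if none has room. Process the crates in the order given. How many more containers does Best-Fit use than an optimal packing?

Best-Fit: [26] [11,6] [29] [25,5] [18,8] [17] [14] [27] → 8 containers.
Total size 186 m³; any packing needs at least ⌈186/30⌉ = 7 containers.
An optimal packing achieves that bound: [29] [27] [26] [25,5] [18,11] [17,8] [14,6] → 7 containers.
Excess: 8 − 7 = 1.

1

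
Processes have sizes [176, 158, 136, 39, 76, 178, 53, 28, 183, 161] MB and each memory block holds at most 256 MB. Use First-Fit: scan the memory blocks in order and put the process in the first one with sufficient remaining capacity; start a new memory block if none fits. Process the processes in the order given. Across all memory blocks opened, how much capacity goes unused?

348

Put 176 MB in memory block 1; 80 MB remain.
Put 158 MB in memory block 2; 98 MB remain.
Put 136 MB in memory block 3; 120 MB remain.
Put 39 MB in memory block 1; 41 MB remain.
Put 76 MB in memory block 2; 22 MB remain.
Put 178 MB in memory block 4; 78 MB remain.
Put 53 MB in memory block 3; 67 MB remain.
Put 28 MB in memory block 1; 13 MB remain.
Put 183 MB in memory block 5; 73 MB remain.
Put 161 MB in memory block 6; 95 MB remain.
6 memory blocks × 256 MB = 1536 MB; used 1188 MB; unused 348 MB.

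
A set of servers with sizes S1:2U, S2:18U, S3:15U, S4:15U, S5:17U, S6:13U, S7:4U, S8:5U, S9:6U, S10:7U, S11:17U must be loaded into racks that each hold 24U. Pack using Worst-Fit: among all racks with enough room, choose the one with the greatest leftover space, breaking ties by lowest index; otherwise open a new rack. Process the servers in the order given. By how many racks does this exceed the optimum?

Worst-Fit: [2,18] [15,5] [15,6] [17,7] [13,4] [17] → 6 racks.
6 servers exceed 12U (half the capacity), and no two of those can share a rack, so at least 6 racks are needed.
So 6 is already optimal.

0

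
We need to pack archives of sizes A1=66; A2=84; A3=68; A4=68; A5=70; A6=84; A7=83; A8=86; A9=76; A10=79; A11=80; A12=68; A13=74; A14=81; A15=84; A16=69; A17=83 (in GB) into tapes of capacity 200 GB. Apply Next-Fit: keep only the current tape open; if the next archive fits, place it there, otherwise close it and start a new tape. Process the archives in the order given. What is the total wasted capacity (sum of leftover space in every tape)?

Put A1 (66 GB) in tape 1; 134 GB remain.
Put A2 (84 GB) in tape 1; 50 GB remain.
Put A3 (68 GB) in tape 2; 132 GB remain.
Put A4 (68 GB) in tape 2; 64 GB remain.
Put A5 (70 GB) in tape 3; 130 GB remain.
Put A6 (84 GB) in tape 3; 46 GB remain.
Put A7 (83 GB) in tape 4; 117 GB remain.
Put A8 (86 GB) in tape 4; 31 GB remain.
Put A9 (76 GB) in tape 5; 124 GB remain.
Put A10 (79 GB) in tape 5; 45 GB remain.
Put A11 (80 GB) in tape 6; 120 GB remain.
Put A12 (68 GB) in tape 6; 52 GB remain.
Put A13 (74 GB) in tape 7; 126 GB remain.
Put A14 (81 GB) in tape 7; 45 GB remain.
Put A15 (84 GB) in tape 8; 116 GB remain.
Put A16 (69 GB) in tape 8; 47 GB remain.
Put A17 (83 GB) in tape 9; 117 GB remain.
9 tapes × 200 GB = 1800 GB; used 1303 GB; unused 497 GB.

497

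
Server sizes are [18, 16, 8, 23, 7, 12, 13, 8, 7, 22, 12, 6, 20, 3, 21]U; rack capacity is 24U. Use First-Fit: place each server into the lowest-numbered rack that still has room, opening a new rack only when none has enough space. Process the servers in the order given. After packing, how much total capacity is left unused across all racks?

20

Put 18U in rack 1; 6U remain.
Put 16U in rack 2; 8U remain.
Put 8U in rack 2; 0U remain.
Put 23U in rack 3; 1U remain.
Put 7U in rack 4; 17U remain.
Put 12U in rack 4; 5U remain.
Put 13U in rack 5; 11U remain.
Put 8U in rack 5; 3U remain.
Put 7U in rack 6; 17U remain.
Put 22U in rack 7; 2U remain.
Put 12U in rack 6; 5U remain.
Put 6U in rack 1; 0U remain.
Put 20U in rack 8; 4U remain.
Put 3U in rack 4; 2U remain.
Put 21U in rack 9; 3U remain.
9 racks × 24U = 216U; used 196U; unused 20U.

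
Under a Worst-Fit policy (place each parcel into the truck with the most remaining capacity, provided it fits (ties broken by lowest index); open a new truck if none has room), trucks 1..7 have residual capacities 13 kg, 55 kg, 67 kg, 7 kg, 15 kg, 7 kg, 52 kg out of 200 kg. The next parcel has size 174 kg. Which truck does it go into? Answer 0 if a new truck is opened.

0

No truck has ≥ 174 kg free, so a new truck is opened.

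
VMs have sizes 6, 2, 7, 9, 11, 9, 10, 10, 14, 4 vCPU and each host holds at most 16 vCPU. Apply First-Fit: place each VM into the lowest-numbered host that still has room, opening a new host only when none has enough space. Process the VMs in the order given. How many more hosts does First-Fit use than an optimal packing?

First-Fit: [6,2,7] [9,4] [11] [9] [10] [10] [14] → 7 hosts.
Total size 82 vCPU; any packing needs at least ⌈82/16⌉ = 6 hosts.
An optimal packing achieves that bound: [14,2] [11,4] [10,6] [10] [9,7] [9] → 6 hosts.
Excess: 7 − 6 = 1.

1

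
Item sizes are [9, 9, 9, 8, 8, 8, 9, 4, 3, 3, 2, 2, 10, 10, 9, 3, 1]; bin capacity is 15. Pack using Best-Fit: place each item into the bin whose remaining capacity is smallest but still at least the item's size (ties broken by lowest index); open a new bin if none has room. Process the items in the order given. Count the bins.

Put 9 in bin 1; 6 remain.
Put 9 in bin 2; 6 remain.
Put 9 in bin 3; 6 remain.
Put 8 in bin 4; 7 remain.
Put 8 in bin 5; 7 remain.
Put 8 in bin 6; 7 remain.
Put 9 in bin 7; 6 remain.
Put 4 in bin 1; 2 remain.
Put 3 in bin 2; 3 remain.
Put 3 in bin 2; 0 remain.
Put 2 in bin 1; 0 remain.
Put 2 in bin 3; 4 remain.
Put 10 in bin 8; 5 remain.
Put 10 in bin 9; 5 remain.
Put 9 in bin 10; 6 remain.
Put 3 in bin 3; 1 remain.
Put 1 in bin 3; 0 remain.

10 bins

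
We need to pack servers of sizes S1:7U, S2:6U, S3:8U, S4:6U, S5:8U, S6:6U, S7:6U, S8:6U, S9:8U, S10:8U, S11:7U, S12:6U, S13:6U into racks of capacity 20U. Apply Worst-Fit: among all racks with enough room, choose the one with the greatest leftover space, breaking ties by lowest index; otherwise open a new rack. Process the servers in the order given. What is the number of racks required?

Put S1 (7U) in rack 1; 13U remain.
Put S2 (6U) in rack 1; 7U remain.
Put S3 (8U) in rack 2; 12U remain.
Put S4 (6U) in rack 2; 6U remain.
Put S5 (8U) in rack 3; 12U remain.
Put S6 (6U) in rack 3; 6U remain.
Put S7 (6U) in rack 1; 1U remain.
Put S8 (6U) in rack 2; 0U remain.
Put S9 (8U) in rack 4; 12U remain.
Put S10 (8U) in rack 4; 4U remain.
Put S11 (7U) in rack 5; 13U remain.
Put S12 (6U) in rack 5; 7U remain.
Put S13 (6U) in rack 5; 1U remain.

5 racks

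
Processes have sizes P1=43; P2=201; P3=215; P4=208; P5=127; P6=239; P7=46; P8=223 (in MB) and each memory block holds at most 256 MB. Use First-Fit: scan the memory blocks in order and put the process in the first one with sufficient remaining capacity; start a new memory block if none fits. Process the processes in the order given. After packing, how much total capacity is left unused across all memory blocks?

memory block 1: place P1 (43 MB), 213 MB left
memory block 1: place P2 (201 MB), 12 MB left
memory block 2: place P3 (215 MB), 41 MB left
memory block 3: place P4 (208 MB), 48 MB left
memory block 4: place P5 (127 MB), 129 MB left
memory block 5: place P6 (239 MB), 17 MB left
memory block 3: place P7 (46 MB), 2 MB left
memory block 6: place P8 (223 MB), 33 MB left
6 memory blocks × 256 MB = 1536 MB; used 1302 MB; unused 234 MB.

234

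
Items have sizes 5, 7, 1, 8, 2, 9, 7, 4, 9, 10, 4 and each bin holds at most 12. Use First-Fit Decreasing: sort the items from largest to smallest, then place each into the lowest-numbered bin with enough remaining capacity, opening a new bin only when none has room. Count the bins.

Sorted descending: 10, 9, 9, 8, 7, 7, 5, 4, 4, 2, 1.
Put 10 in bin 1; 2 remain.
Put 9 in bin 2; 3 remain.
Put 9 in bin 3; 3 remain.
Put 8 in bin 4; 4 remain.
Put 7 in bin 5; 5 remain.
Put 7 in bin 6; 5 remain.
Put 5 in bin 5; 0 remain.
Put 4 in bin 4; 0 remain.
Put 4 in bin 6; 1 remain.
Put 2 in bin 1; 0 remain.
Put 1 in bin 2; 2 remain.
Final bins: [10,2] [9,1] [9] [8,4] [7,5] [7,4].

6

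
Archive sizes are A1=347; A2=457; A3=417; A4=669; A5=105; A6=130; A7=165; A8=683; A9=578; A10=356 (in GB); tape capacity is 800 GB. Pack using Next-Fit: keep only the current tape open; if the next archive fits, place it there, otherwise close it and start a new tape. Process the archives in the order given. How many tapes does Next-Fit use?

8

A1 (347 GB) → tape 1 (remaining 453 GB)
A2 (457 GB) → tape 2 (remaining 343 GB)
A3 (417 GB) → tape 3 (remaining 383 GB)
A4 (669 GB) → tape 4 (remaining 131 GB)
A5 (105 GB) → tape 4 (remaining 26 GB)
A6 (130 GB) → tape 5 (remaining 670 GB)
A7 (165 GB) → tape 5 (remaining 505 GB)
A8 (683 GB) → tape 6 (remaining 117 GB)
A9 (578 GB) → tape 7 (remaining 222 GB)
A10 (356 GB) → tape 8 (remaining 444 GB)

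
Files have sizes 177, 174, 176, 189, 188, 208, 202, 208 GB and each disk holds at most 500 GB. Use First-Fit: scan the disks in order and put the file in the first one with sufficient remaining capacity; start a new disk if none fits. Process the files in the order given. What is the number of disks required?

Put 177 GB in disk 1; 323 GB remain.
Put 174 GB in disk 1; 149 GB remain.
Put 176 GB in disk 2; 324 GB remain.
Put 189 GB in disk 2; 135 GB remain.
Put 188 GB in disk 3; 312 GB remain.
Put 208 GB in disk 3; 104 GB remain.
Put 202 GB in disk 4; 298 GB remain.
Put 208 GB in disk 4; 90 GB remain.

4 disks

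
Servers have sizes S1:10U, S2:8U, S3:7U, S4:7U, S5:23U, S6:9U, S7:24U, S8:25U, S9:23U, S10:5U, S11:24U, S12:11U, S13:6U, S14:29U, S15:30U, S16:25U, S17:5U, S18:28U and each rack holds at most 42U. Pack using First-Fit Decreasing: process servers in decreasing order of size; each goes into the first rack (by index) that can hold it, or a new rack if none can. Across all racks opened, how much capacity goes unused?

Sorted descending: 30, 29, 28, 25, 25, 24, 24, 23, 23, 11, 10, 9, 8, 7, 7, 6, 5, 5.
30U → rack 1 (remaining 12U)
29U → rack 2 (remaining 13U)
28U → rack 3 (remaining 14U)
25U → rack 4 (remaining 17U)
25U → rack 5 (remaining 17U)
24U → rack 6 (remaining 18U)
24U → rack 7 (remaining 18U)
23U → rack 8 (remaining 19U)
23U → rack 9 (remaining 19U)
11U → rack 1 (remaining 1U)
10U → rack 2 (remaining 3U)
9U → rack 3 (remaining 5U)
8U → rack 4 (remaining 9U)
7U → rack 4 (remaining 2U)
7U → rack 5 (remaining 10U)
6U → rack 5 (remaining 4U)
5U → rack 3 (remaining 0U)
5U → rack 6 (remaining 13U)
9 racks × 42U = 378U; used 299U; unused 79U.

79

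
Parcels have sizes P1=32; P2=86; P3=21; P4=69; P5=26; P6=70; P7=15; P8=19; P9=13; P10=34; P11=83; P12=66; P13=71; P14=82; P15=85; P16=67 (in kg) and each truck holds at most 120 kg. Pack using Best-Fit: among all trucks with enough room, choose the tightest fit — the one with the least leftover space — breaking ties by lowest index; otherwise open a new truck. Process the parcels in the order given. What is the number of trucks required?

truck 1: place P1 (32 kg), 88 kg left
truck 1: place P2 (86 kg), 2 kg left
truck 2: place P3 (21 kg), 99 kg left
truck 2: place P4 (69 kg), 30 kg left
truck 2: place P5 (26 kg), 4 kg left
truck 3: place P6 (70 kg), 50 kg left
truck 3: place P7 (15 kg), 35 kg left
truck 3: place P8 (19 kg), 16 kg left
truck 3: place P9 (13 kg), 3 kg left
truck 4: place P10 (34 kg), 86 kg left
truck 4: place P11 (83 kg), 3 kg left
truck 5: place P12 (66 kg), 54 kg left
truck 6: place P13 (71 kg), 49 kg left
truck 7: place P14 (82 kg), 38 kg left
truck 8: place P15 (85 kg), 35 kg left
truck 9: place P16 (67 kg), 53 kg left

9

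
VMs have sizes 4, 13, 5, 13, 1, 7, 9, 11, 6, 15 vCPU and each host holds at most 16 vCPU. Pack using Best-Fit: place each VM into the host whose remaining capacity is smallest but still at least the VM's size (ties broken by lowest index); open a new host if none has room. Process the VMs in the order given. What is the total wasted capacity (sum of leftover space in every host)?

Put 4 vCPU in host 1; 12 vCPU remain.
Put 13 vCPU in host 2; 3 vCPU remain.
Put 5 vCPU in host 1; 7 vCPU remain.
Put 13 vCPU in host 3; 3 vCPU remain.
Put 1 vCPU in host 2; 2 vCPU remain.
Put 7 vCPU in host 1; 0 vCPU remain.
Put 9 vCPU in host 4; 7 vCPU remain.
Put 11 vCPU in host 5; 5 vCPU remain.
Put 6 vCPU in host 4; 1 vCPU remain.
Put 15 vCPU in host 6; 1 vCPU remain.
6 hosts × 16 vCPU = 96 vCPU; used 84 vCPU; unused 12 vCPU.

12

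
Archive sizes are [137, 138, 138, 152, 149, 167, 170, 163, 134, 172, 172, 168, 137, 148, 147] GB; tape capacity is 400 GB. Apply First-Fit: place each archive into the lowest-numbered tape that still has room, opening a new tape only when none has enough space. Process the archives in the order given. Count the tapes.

tape 1: place 137 GB, 263 GB left
tape 1: place 138 GB, 125 GB left
tape 2: place 138 GB, 262 GB left
tape 2: place 152 GB, 110 GB left
tape 3: place 149 GB, 251 GB left
tape 3: place 167 GB, 84 GB left
tape 4: place 170 GB, 230 GB left
tape 4: place 163 GB, 67 GB left
tape 5: place 134 GB, 266 GB left
tape 5: place 172 GB, 94 GB left
tape 6: place 172 GB, 228 GB left
tape 6: place 168 GB, 60 GB left
tape 7: place 137 GB, 263 GB left
tape 7: place 148 GB, 115 GB left
tape 8: place 147 GB, 253 GB left

8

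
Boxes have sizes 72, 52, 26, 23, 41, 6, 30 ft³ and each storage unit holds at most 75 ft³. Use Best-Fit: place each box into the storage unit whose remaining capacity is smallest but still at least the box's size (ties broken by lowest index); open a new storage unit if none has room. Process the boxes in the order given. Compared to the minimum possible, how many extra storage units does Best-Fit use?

Best-Fit: [72] [52,23] [26,41,6] [30] → 4 storage units.
Total size 250 ft³; any packing needs at least ⌈250/75⌉ = 4 storage units.
So 4 is already optimal.

0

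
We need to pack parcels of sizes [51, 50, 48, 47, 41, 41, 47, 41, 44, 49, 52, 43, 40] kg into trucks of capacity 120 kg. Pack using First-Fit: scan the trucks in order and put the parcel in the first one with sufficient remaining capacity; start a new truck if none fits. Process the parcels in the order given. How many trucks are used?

7

51 kg → truck 1 (remaining 69 kg)
50 kg → truck 1 (remaining 19 kg)
48 kg → truck 2 (remaining 72 kg)
47 kg → truck 2 (remaining 25 kg)
41 kg → truck 3 (remaining 79 kg)
41 kg → truck 3 (remaining 38 kg)
47 kg → truck 4 (remaining 73 kg)
41 kg → truck 4 (remaining 32 kg)
44 kg → truck 5 (remaining 76 kg)
49 kg → truck 5 (remaining 27 kg)
52 kg → truck 6 (remaining 68 kg)
43 kg → truck 6 (remaining 25 kg)
40 kg → truck 7 (remaining 80 kg)
Final trucks: [51,50] [48,47] [41,41] [47,41] [44,49] [52,43] [40].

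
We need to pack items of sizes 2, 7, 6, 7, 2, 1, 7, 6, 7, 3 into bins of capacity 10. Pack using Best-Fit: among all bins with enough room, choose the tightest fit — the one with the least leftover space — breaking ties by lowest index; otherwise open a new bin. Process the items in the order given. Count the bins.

Put 2 in bin 1; 8 remain.
Put 7 in bin 1; 1 remain.
Put 6 in bin 2; 4 remain.
Put 7 in bin 3; 3 remain.
Put 2 in bin 3; 1 remain.
Put 1 in bin 1; 0 remain.
Put 7 in bin 4; 3 remain.
Put 6 in bin 5; 4 remain.
Put 7 in bin 6; 3 remain.
Put 3 in bin 4; 0 remain.

6 bins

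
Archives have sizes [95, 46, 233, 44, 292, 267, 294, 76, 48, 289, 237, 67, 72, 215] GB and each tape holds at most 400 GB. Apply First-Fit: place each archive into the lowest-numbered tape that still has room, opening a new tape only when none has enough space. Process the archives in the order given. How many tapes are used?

95 GB → tape 1 (remaining 305 GB)
46 GB → tape 1 (remaining 259 GB)
233 GB → tape 1 (remaining 26 GB)
44 GB → tape 2 (remaining 356 GB)
292 GB → tape 2 (remaining 64 GB)
267 GB → tape 3 (remaining 133 GB)
294 GB → tape 4 (remaining 106 GB)
76 GB → tape 3 (remaining 57 GB)
48 GB → tape 2 (remaining 16 GB)
289 GB → tape 5 (remaining 111 GB)
237 GB → tape 6 (remaining 163 GB)
67 GB → tape 4 (remaining 39 GB)
72 GB → tape 5 (remaining 39 GB)
215 GB → tape 7 (remaining 185 GB)

7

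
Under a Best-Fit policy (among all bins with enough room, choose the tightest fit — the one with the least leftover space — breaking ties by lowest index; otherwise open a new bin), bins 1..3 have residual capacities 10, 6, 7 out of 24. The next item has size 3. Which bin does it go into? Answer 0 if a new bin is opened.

Bins with room: bin 1 (10), bin 2 (6), bin 3 (7).
Tightest fit is bin 2 with 6 free.

2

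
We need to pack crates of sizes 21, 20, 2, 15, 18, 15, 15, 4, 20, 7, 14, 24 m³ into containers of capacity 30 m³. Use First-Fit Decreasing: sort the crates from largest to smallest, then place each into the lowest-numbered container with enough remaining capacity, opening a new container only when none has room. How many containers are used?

7 containers

Sorted descending: 24, 21, 20, 20, 18, 15, 15, 15, 14, 7, 4, 2.
24 m³ → container 1 (remaining 6 m³)
21 m³ → container 2 (remaining 9 m³)
20 m³ → container 3 (remaining 10 m³)
20 m³ → container 4 (remaining 10 m³)
18 m³ → container 5 (remaining 12 m³)
15 m³ → container 6 (remaining 15 m³)
15 m³ → container 6 (remaining 0 m³)
15 m³ → container 7 (remaining 15 m³)
14 m³ → container 7 (remaining 1 m³)
7 m³ → container 2 (remaining 2 m³)
4 m³ → container 1 (remaining 2 m³)
2 m³ → container 1 (remaining 0 m³)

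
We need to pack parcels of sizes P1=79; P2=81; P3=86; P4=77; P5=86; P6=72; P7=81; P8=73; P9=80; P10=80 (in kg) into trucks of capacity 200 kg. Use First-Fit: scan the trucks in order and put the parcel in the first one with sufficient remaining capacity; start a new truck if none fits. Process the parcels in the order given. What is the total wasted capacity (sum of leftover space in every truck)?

truck 1: place P1 (79 kg), 121 kg left
truck 1: place P2 (81 kg), 40 kg left
truck 2: place P3 (86 kg), 114 kg left
truck 2: place P4 (77 kg), 37 kg left
truck 3: place P5 (86 kg), 114 kg left
truck 3: place P6 (72 kg), 42 kg left
truck 4: place P7 (81 kg), 119 kg left
truck 4: place P8 (73 kg), 46 kg left
truck 5: place P9 (80 kg), 120 kg left
truck 5: place P10 (80 kg), 40 kg left
5 trucks × 200 kg = 1000 kg; used 795 kg; unused 205 kg.

205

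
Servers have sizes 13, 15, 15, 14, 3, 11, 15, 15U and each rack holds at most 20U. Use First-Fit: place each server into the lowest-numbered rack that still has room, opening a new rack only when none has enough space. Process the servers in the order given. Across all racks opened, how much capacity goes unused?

13U → rack 1 (remaining 7U)
15U → rack 2 (remaining 5U)
15U → rack 3 (remaining 5U)
14U → rack 4 (remaining 6U)
3U → rack 1 (remaining 4U)
11U → rack 5 (remaining 9U)
15U → rack 6 (remaining 5U)
15U → rack 7 (remaining 5U)
7 racks × 20U = 140U; used 101U; unused 39U.

39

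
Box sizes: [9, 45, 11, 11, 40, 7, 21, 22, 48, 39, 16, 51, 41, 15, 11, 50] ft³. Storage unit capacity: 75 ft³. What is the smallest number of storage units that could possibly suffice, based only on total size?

Total size = 9 + 45 + 11 + 11 + 40 + 7 + 21 + 22 + 48 + 39 + 16 + 51 + 41 + 15 + 11 + 50 = 437 ft³.
⌈437 / 75⌉ = 6.

6 storage units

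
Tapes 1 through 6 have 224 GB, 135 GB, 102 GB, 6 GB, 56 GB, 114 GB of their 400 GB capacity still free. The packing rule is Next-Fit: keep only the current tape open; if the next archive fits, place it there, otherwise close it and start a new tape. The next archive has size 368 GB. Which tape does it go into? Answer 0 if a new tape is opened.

Next-Fit only looks at tape 6, which has 114 GB free.
368 GB does not fit, so a new tape is opened.

0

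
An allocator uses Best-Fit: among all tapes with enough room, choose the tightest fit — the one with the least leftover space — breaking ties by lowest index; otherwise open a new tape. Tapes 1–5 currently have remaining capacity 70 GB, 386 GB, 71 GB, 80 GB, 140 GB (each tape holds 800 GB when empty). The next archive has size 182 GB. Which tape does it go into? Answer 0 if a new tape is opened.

Tapes with room: tape 2 (386 GB).
Tightest fit is tape 2 with 386 GB free.

2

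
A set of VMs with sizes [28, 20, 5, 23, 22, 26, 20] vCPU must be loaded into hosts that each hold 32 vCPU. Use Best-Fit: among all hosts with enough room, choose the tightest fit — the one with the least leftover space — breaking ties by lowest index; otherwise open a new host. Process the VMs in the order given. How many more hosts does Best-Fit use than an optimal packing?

0

Best-Fit: [28] [20,5] [23] [22] [26] [20] → 6 hosts.
6 VMs exceed 16 vCPU (half the capacity), and no two of those can share a host, so at least 6 hosts are needed.
So 6 is already optimal.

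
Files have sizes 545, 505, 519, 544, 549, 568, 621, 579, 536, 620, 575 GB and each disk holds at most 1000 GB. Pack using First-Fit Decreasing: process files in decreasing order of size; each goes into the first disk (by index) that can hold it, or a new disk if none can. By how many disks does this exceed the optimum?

First-Fit Decreasing: [621] [620] [579] [575] [568] [549] [545] [544] [536] [519] [505] → 11 disks.
11 files exceed 500 GB (half the capacity), and no two of those can share a disk, so at least 11 disks are needed.
So 11 is already optimal.

0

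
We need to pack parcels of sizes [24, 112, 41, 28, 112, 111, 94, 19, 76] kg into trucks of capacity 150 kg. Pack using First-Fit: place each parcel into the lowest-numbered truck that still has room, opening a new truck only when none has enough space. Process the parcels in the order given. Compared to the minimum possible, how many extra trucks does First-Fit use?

1

First-Fit: [24,112] [41,28,19] [112] [111] [94] [76] → 6 trucks.
Total size 617 kg; any packing needs at least ⌈617/150⌉ = 5 trucks.
An optimal packing achieves that bound: [112,28] [112,24] [111,19] [94,41] [76] → 5 trucks.
Excess: 6 − 5 = 1.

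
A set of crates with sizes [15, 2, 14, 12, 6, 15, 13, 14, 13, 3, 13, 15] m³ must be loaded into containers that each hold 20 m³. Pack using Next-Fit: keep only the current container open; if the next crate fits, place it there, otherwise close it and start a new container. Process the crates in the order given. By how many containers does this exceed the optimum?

0

Next-Fit: [15,2] [14] [12,6] [15] [13] [14] [13,3] [13] [15] → 9 containers.
9 crates exceed 10 m³ (half the capacity), and no two of those can share a container, so at least 9 containers are needed.
So 9 is already optimal.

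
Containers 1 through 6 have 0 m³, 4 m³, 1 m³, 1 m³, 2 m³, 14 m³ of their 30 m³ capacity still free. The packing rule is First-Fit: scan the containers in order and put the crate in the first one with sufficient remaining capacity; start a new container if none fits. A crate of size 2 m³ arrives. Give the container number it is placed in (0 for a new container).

Containers with room: container 2 (4 m³), container 5 (2 m³), container 6 (14 m³).
The first with room is container 2.

2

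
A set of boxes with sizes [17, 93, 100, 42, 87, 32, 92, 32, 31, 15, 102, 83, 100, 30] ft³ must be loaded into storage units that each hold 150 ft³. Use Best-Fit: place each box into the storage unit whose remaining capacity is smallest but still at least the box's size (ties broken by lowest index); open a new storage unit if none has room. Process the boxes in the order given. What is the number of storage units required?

Put 17 ft³ in storage unit 1; 133 ft³ remain.
Put 93 ft³ in storage unit 1; 40 ft³ remain.
Put 100 ft³ in storage unit 2; 50 ft³ remain.
Put 42 ft³ in storage unit 2; 8 ft³ remain.
Put 87 ft³ in storage unit 3; 63 ft³ remain.
Put 32 ft³ in storage unit 1; 8 ft³ remain.
Put 92 ft³ in storage unit 4; 58 ft³ remain.
Put 32 ft³ in storage unit 4; 26 ft³ remain.
Put 31 ft³ in storage unit 3; 32 ft³ remain.
Put 15 ft³ in storage unit 4; 11 ft³ remain.
Put 102 ft³ in storage unit 5; 48 ft³ remain.
Put 83 ft³ in storage unit 6; 67 ft³ remain.
Put 100 ft³ in storage unit 7; 50 ft³ remain.
Put 30 ft³ in storage unit 3; 2 ft³ remain.

7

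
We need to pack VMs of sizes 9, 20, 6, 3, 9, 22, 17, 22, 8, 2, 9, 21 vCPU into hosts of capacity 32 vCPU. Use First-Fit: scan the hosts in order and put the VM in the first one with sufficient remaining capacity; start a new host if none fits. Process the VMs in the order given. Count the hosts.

5 hosts

Put 9 vCPU in host 1; 23 vCPU remain.
Put 20 vCPU in host 1; 3 vCPU remain.
Put 6 vCPU in host 2; 26 vCPU remain.
Put 3 vCPU in host 1; 0 vCPU remain.
Put 9 vCPU in host 2; 17 vCPU remain.
Put 22 vCPU in host 3; 10 vCPU remain.
Put 17 vCPU in host 2; 0 vCPU remain.
Put 22 vCPU in host 4; 10 vCPU remain.
Put 8 vCPU in host 3; 2 vCPU remain.
Put 2 vCPU in host 3; 0 vCPU remain.
Put 9 vCPU in host 4; 1 vCPU remain.
Put 21 vCPU in host 5; 11 vCPU remain.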